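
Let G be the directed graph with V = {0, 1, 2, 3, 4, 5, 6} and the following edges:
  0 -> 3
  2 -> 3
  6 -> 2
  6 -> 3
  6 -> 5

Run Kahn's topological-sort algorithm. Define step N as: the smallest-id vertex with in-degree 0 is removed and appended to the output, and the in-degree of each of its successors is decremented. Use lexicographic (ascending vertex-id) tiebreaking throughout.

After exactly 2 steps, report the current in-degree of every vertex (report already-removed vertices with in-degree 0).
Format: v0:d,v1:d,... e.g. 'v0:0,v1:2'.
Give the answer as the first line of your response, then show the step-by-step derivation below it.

v0:0,v1:0,v2:1,v3:2,v4:0,v5:1,v6:0

step 1: output 0; order=[0]; indeg=(0,0,1,2,0,1,0)
step 2: output 1; order=[0,1]; indeg=(0,0,1,2,0,1,0)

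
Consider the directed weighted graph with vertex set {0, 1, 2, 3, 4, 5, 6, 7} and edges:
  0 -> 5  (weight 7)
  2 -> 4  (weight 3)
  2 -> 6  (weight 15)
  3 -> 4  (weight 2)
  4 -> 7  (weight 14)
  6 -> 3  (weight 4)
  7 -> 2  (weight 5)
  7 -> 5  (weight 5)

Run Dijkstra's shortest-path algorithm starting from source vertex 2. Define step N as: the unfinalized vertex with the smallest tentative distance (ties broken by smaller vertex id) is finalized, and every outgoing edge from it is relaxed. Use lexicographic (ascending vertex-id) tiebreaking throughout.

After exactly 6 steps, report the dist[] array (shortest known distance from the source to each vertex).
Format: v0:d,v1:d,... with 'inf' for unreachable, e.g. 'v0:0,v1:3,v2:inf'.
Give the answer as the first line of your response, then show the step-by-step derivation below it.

v0:inf,v1:inf,v2:0,v3:19,v4:3,v5:22,v6:15,v7:17

step 1: dist = v0:inf,v1:inf,v2:0,v3:inf,v4:3,v5:inf,v6:15,v7:inf
step 2: dist = v0:inf,v1:inf,v2:0,v3:inf,v4:3,v5:inf,v6:15,v7:17
step 3: dist = v0:inf,v1:inf,v2:0,v3:19,v4:3,v5:inf,v6:15,v7:17
step 4: dist = v0:inf,v1:inf,v2:0,v3:19,v4:3,v5:22,v6:15,v7:17
step 5: dist = v0:inf,v1:inf,v2:0,v3:19,v4:3,v5:22,v6:15,v7:17
step 6: dist = v0:inf,v1:inf,v2:0,v3:19,v4:3,v5:22,v6:15,v7:17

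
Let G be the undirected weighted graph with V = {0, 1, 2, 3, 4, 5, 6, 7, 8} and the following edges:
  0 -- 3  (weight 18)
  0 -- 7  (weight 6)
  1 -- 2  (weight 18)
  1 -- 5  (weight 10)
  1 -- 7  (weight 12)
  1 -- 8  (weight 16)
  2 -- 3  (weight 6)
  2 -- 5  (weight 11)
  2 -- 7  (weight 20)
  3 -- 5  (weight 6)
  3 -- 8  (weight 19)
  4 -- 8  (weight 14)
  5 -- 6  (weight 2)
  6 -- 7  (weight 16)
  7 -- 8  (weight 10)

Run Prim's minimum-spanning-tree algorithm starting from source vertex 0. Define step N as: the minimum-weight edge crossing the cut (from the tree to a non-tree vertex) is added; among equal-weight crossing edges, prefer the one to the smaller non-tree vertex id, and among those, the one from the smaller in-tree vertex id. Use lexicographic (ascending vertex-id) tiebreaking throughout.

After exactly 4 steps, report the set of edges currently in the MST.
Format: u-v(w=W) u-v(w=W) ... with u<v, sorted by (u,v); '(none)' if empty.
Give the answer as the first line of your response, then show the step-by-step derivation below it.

0-7(w=6) 1-5(w=10) 1-7(w=12) 7-8(w=10)

step 1: add edge 0-7 (w=6); MST = {0-7(w=6)}
step 2: add edge 7-8 (w=10); MST = {0-7(w=6) 7-8(w=10)}
step 3: add edge 1-7 (w=12); MST = {0-7(w=6) 1-7(w=12) 7-8(w=10)}
step 4: add edge 1-5 (w=10); MST = {0-7(w=6) 1-5(w=10) 1-7(w=12) 7-8(w=10)}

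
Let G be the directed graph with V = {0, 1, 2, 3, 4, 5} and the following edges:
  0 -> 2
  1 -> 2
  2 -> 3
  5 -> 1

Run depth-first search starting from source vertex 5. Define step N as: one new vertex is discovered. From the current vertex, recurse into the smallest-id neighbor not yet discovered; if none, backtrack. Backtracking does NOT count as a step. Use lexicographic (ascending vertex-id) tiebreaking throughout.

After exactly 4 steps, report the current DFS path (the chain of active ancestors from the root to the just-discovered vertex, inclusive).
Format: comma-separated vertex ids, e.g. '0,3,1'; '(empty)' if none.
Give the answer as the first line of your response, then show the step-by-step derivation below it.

5,1,2,3

step 1: discover 5; path=5; order=5
step 2: discover 1; path=5>1; order=5,1
step 3: discover 2; path=5>1>2; order=5,1,2
step 4: discover 3; path=5>1>2>3; order=5,1,2,3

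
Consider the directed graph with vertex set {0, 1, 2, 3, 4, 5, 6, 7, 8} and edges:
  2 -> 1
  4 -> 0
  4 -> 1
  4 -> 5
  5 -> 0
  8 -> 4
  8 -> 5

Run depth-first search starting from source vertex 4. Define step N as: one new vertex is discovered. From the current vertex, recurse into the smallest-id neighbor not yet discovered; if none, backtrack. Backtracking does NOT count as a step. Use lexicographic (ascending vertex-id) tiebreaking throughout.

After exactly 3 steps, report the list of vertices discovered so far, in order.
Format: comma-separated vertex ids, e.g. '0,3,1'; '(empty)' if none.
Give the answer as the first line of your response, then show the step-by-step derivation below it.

4,0,1

step 1: discover 4; path=4; order=4
step 2: discover 0; path=4>0; order=4,0
step 3: discover 1; path=4>1; order=4,0,1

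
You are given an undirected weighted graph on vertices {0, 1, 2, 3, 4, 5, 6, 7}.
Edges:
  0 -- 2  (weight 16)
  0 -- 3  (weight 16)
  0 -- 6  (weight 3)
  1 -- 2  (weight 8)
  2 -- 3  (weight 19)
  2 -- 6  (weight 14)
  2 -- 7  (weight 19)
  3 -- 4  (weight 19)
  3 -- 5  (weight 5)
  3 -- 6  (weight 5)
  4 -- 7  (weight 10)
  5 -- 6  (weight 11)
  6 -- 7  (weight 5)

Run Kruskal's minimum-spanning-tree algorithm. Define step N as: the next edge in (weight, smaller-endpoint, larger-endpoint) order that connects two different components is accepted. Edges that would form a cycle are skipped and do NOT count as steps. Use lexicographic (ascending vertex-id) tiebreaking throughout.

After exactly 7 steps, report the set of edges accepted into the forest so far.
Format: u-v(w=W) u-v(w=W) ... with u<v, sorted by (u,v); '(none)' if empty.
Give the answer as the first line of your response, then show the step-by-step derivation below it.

0-6(w=3) 1-2(w=8) 2-6(w=14) 3-5(w=5) 3-6(w=5) 4-7(w=10) 6-7(w=5)

step 1: add edge 0-6 (w=3); MST = {0-6(w=3)}
step 2: add edge 3-5 (w=5); MST = {0-6(w=3) 3-5(w=5)}
step 3: add edge 3-6 (w=5); MST = {0-6(w=3) 3-5(w=5) 3-6(w=5)}
step 4: add edge 6-7 (w=5); MST = {0-6(w=3) 3-5(w=5) 3-6(w=5) 6-7(w=5)}
step 5: add edge 1-2 (w=8); MST = {0-6(w=3) 1-2(w=8) 3-5(w=5) 3-6(w=5) 6-7(w=5)}
step 6: add edge 4-7 (w=10); MST = {0-6(w=3) 1-2(w=8) 3-5(w=5) 3-6(w=5) 4-7(w=10) 6-7(w=5)}
step 7: add edge 2-6 (w=14); MST = {0-6(w=3) 1-2(w=8) 2-6(w=14) 3-5(w=5) 3-6(w=5) 4-7(w=10) 6-7(w=5)}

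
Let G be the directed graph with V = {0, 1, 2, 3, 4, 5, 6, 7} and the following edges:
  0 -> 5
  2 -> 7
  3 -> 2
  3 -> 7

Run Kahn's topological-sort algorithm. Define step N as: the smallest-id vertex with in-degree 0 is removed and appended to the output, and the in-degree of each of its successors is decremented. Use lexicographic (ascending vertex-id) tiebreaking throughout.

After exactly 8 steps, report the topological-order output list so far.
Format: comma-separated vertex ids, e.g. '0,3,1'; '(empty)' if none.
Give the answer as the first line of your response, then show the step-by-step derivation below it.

0,1,3,2,4,5,6,7

step 1: output 0; order=[0]; indeg=(0,0,1,0,0,0,0,2)
step 2: output 1; order=[0,1]; indeg=(0,0,1,0,0,0,0,2)
step 3: output 3; order=[0,1,3]; indeg=(0,0,0,0,0,0,0,1)
step 4: output 2; order=[0,1,3,2]; indeg=(0,0,0,0,0,0,0,0)
step 5: output 4; order=[0,1,3,2,4]; indeg=(0,0,0,0,0,0,0,0)
step 6: output 5; order=[0,1,3,2,4,5]; indeg=(0,0,0,0,0,0,0,0)
step 7: output 6; order=[0,1,3,2,4,5,6]; indeg=(0,0,0,0,0,0,0,0)
step 8: output 7; order=[0,1,3,2,4,5,6,7]; indeg=(0,0,0,0,0,0,0,0)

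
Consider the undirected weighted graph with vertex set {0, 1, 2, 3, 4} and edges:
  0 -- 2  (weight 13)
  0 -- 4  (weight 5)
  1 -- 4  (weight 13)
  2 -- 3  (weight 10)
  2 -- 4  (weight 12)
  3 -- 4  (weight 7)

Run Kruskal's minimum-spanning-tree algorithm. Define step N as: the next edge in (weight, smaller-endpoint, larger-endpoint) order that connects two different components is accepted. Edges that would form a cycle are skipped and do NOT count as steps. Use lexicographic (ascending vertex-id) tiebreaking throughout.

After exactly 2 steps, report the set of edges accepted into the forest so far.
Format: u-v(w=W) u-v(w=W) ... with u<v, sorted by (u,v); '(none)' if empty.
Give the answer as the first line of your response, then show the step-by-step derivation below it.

0-4(w=5) 3-4(w=7)

step 1: add edge 0-4 (w=5); MST = {0-4(w=5)}
step 2: add edge 3-4 (w=7); MST = {0-4(w=5) 3-4(w=7)}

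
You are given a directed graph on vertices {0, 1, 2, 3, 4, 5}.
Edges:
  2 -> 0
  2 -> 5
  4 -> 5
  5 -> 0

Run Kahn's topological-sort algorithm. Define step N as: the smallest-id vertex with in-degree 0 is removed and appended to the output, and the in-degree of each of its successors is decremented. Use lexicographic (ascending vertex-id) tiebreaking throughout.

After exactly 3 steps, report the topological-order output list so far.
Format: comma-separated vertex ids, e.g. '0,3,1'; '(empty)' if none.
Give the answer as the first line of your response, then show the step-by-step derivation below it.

1,2,3

step 1: output 1; order=[1]; indeg=(2,0,0,0,0,2)
step 2: output 2; order=[1,2]; indeg=(1,0,0,0,0,1)
step 3: output 3; order=[1,2,3]; indeg=(1,0,0,0,0,1)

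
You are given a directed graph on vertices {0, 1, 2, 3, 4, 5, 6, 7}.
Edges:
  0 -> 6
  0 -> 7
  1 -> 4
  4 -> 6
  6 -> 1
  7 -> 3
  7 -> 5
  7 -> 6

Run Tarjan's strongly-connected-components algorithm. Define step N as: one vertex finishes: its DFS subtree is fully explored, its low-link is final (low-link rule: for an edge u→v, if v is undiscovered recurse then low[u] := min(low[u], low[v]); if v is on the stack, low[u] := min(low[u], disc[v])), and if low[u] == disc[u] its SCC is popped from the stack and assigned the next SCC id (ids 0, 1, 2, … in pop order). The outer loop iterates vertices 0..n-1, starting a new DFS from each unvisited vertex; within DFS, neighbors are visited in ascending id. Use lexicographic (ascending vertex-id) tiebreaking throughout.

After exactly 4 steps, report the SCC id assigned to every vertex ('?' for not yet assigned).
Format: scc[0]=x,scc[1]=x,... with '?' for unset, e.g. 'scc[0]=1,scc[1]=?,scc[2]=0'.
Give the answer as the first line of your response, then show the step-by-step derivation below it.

scc[0]=?,scc[1]=0,scc[2]=?,scc[3]=1,scc[4]=0,scc[5]=?,scc[6]=0,scc[7]=?

step 1: low=(low[0]=0,low[1]=2,low[2]=?,low[3]=?,low[4]=1,low[5]=?,low[6]=1,low[7]=?); scc=(scc[0]=?,scc[1]=?,scc[2]=?,scc[3]=?,scc[4]=?,scc[5]=?,scc[6]=?,scc[7]=?)
step 2: low=(low[0]=0,low[1]=1,low[2]=?,low[3]=?,low[4]=1,low[5]=?,low[6]=1,low[7]=?); scc=(scc[0]=?,scc[1]=?,scc[2]=?,scc[3]=?,scc[4]=?,scc[5]=?,scc[6]=?,scc[7]=?)
step 3: low=(low[0]=0,low[1]=1,low[2]=?,low[3]=?,low[4]=1,low[5]=?,low[6]=1,low[7]=?); scc=(scc[0]=?,scc[1]=0,scc[2]=?,scc[3]=?,scc[4]=0,scc[5]=?,scc[6]=0,scc[7]=?)
step 4: low=(low[0]=0,low[1]=1,low[2]=?,low[3]=5,low[4]=1,low[5]=?,low[6]=1,low[7]=4); scc=(scc[0]=?,scc[1]=0,scc[2]=?,scc[3]=1,scc[4]=0,scc[5]=?,scc[6]=0,scc[7]=?)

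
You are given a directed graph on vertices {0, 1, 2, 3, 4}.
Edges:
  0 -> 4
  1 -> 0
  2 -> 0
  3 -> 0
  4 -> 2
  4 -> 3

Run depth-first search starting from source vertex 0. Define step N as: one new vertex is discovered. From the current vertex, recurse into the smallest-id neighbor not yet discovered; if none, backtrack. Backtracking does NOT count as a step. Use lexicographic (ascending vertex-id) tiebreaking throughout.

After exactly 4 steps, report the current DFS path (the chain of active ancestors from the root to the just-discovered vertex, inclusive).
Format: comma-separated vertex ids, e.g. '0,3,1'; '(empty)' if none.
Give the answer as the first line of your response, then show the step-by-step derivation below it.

0,4,3

step 1: discover 0; path=0; order=0
step 2: discover 4; path=0>4; order=0,4
step 3: discover 2; path=0>4>2; order=0,4,2
step 4: discover 3; path=0>4>3; order=0,4,2,3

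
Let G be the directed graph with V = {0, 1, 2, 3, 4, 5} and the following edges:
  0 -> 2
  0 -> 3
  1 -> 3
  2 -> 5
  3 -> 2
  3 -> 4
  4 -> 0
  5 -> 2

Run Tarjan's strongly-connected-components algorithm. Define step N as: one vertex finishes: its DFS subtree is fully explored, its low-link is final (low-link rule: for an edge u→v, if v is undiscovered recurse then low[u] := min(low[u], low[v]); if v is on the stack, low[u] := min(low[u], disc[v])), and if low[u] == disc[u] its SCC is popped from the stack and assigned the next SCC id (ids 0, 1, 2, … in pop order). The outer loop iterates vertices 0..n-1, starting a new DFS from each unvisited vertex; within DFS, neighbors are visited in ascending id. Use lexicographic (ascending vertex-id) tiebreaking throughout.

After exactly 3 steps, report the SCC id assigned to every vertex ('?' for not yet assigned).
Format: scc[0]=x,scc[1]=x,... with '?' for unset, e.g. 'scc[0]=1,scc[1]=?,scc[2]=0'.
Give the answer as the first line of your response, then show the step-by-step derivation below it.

scc[0]=?,scc[1]=?,scc[2]=0,scc[3]=?,scc[4]=?,scc[5]=0

step 1: low=(low[0]=0,low[1]=?,low[2]=1,low[3]=?,low[4]=?,low[5]=1); scc=(scc[0]=?,scc[1]=?,scc[2]=?,scc[3]=?,scc[4]=?,scc[5]=?)
step 2: low=(low[0]=0,low[1]=?,low[2]=1,low[3]=?,low[4]=?,low[5]=1); scc=(scc[0]=?,scc[1]=?,scc[2]=0,scc[3]=?,scc[4]=?,scc[5]=0)
step 3: low=(low[0]=0,low[1]=?,low[2]=1,low[3]=3,low[4]=0,low[5]=1); scc=(scc[0]=?,scc[1]=?,scc[2]=0,scc[3]=?,scc[4]=?,scc[5]=0)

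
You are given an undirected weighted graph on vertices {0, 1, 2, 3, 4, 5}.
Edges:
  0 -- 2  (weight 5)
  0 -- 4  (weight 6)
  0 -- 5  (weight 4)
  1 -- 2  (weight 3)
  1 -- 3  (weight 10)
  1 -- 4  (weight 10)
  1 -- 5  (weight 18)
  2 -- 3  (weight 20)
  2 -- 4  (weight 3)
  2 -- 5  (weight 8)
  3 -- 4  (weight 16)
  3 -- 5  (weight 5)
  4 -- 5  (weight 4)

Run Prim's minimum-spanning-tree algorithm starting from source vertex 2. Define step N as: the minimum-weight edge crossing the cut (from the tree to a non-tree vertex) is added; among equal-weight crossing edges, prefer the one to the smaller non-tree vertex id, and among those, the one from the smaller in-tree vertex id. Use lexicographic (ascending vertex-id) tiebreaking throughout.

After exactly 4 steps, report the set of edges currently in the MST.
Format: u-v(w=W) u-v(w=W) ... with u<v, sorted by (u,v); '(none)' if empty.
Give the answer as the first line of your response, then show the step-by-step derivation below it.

0-5(w=4) 1-2(w=3) 2-4(w=3) 4-5(w=4)

step 1: add edge 1-2 (w=3); MST = {1-2(w=3)}
step 2: add edge 2-4 (w=3); MST = {1-2(w=3) 2-4(w=3)}
step 3: add edge 4-5 (w=4); MST = {1-2(w=3) 2-4(w=3) 4-5(w=4)}
step 4: add edge 0-5 (w=4); MST = {0-5(w=4) 1-2(w=3) 2-4(w=3) 4-5(w=4)}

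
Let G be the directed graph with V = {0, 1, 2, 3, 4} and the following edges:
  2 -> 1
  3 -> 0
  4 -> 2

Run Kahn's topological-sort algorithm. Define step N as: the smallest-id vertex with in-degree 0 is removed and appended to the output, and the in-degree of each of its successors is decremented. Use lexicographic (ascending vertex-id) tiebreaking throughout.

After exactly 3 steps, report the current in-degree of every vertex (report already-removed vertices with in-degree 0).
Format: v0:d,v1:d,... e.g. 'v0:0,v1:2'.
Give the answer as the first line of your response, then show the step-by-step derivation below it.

v0:0,v1:1,v2:0,v3:0,v4:0

step 1: output 3; order=[3]; indeg=(0,1,1,0,0)
step 2: output 0; order=[3,0]; indeg=(0,1,1,0,0)
step 3: output 4; order=[3,0,4]; indeg=(0,1,0,0,0)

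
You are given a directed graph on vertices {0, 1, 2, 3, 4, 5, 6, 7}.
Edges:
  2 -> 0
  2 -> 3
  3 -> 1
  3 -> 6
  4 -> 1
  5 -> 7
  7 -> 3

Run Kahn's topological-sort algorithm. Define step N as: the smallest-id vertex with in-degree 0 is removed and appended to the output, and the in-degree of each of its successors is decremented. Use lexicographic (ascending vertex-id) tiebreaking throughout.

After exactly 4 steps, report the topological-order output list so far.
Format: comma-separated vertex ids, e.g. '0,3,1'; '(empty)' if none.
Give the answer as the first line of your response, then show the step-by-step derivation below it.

2,0,4,5

step 1: output 2; order=[2]; indeg=(0,2,0,1,0,0,1,1)
step 2: output 0; order=[2,0]; indeg=(0,2,0,1,0,0,1,1)
step 3: output 4; order=[2,0,4]; indeg=(0,1,0,1,0,0,1,1)
step 4: output 5; order=[2,0,4,5]; indeg=(0,1,0,1,0,0,1,0)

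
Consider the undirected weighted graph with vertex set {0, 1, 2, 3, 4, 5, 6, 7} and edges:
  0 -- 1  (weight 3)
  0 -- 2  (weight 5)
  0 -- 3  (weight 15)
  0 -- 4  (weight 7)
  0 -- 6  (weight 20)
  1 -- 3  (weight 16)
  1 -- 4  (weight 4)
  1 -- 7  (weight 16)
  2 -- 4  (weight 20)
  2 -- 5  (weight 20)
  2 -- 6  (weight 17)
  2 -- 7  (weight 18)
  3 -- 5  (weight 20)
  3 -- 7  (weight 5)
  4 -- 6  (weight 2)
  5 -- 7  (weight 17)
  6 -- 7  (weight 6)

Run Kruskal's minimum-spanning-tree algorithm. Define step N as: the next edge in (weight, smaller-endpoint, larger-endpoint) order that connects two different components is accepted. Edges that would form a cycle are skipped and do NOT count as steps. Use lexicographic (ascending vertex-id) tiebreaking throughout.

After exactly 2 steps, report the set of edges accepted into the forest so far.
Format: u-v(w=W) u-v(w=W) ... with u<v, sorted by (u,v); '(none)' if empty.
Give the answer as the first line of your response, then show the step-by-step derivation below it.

0-1(w=3) 4-6(w=2)

step 1: add edge 4-6 (w=2); MST = {4-6(w=2)}
step 2: add edge 0-1 (w=3); MST = {0-1(w=3) 4-6(w=2)}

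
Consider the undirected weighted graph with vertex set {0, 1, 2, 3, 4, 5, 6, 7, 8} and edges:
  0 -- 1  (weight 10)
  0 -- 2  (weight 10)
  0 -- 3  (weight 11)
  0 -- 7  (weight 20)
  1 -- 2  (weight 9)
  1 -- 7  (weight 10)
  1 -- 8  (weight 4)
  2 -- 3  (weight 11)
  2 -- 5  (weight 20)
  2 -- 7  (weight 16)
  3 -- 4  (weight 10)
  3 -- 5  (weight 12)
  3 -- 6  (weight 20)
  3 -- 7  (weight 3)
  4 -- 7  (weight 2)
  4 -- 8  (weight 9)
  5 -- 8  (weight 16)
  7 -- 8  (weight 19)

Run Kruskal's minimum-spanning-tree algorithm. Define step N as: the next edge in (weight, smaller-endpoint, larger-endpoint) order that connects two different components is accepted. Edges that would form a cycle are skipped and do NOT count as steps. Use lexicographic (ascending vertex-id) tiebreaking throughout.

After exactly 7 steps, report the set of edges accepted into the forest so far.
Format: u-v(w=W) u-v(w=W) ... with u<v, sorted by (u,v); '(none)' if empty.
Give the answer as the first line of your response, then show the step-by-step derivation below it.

0-1(w=10) 1-2(w=9) 1-8(w=4) 3-5(w=12) 3-7(w=3) 4-7(w=2) 4-8(w=9)

step 1: add edge 4-7 (w=2); MST = {4-7(w=2)}
step 2: add edge 3-7 (w=3); MST = {3-7(w=3) 4-7(w=2)}
step 3: add edge 1-8 (w=4); MST = {1-8(w=4) 3-7(w=3) 4-7(w=2)}
step 4: add edge 1-2 (w=9); MST = {1-2(w=9) 1-8(w=4) 3-7(w=3) 4-7(w=2)}
step 5: add edge 4-8 (w=9); MST = {1-2(w=9) 1-8(w=4) 3-7(w=3) 4-7(w=2) 4-8(w=9)}
step 6: add edge 0-1 (w=10); MST = {0-1(w=10) 1-2(w=9) 1-8(w=4) 3-7(w=3) 4-7(w=2) 4-8(w=9)}
step 7: add edge 3-5 (w=12); MST = {0-1(w=10) 1-2(w=9) 1-8(w=4) 3-5(w=12) 3-7(w=3) 4-7(w=2) 4-8(w=9)}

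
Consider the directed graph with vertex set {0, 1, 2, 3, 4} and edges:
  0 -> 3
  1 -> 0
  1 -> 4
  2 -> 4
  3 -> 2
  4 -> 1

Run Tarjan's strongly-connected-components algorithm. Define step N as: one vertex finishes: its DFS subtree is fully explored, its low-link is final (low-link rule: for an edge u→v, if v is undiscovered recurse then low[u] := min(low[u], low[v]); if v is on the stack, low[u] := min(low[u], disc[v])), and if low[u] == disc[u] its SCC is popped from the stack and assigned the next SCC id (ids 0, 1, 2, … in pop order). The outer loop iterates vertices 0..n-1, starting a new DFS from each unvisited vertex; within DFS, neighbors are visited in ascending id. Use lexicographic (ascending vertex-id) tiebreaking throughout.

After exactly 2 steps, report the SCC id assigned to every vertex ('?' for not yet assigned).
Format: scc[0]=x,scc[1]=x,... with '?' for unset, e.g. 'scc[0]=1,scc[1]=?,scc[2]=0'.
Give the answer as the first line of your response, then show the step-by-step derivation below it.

scc[0]=?,scc[1]=?,scc[2]=?,scc[3]=?,scc[4]=?

step 1: low=(low[0]=0,low[1]=0,low[2]=2,low[3]=1,low[4]=3); scc=(scc[0]=?,scc[1]=?,scc[2]=?,scc[3]=?,scc[4]=?)
step 2: low=(low[0]=0,low[1]=0,low[2]=2,low[3]=1,low[4]=0); scc=(scc[0]=?,scc[1]=?,scc[2]=?,scc[3]=?,scc[4]=?)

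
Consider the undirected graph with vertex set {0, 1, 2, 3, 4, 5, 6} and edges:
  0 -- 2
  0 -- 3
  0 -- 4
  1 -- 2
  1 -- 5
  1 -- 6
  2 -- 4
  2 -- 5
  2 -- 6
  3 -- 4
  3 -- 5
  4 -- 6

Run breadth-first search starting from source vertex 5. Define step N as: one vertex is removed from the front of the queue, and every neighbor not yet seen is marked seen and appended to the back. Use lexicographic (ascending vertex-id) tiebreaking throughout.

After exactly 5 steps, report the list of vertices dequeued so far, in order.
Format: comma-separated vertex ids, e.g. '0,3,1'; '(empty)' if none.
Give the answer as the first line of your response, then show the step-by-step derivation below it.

5,1,2,3,6

step 1: dequeue 5; queue=[1,2,3]; order=5
step 2: dequeue 1; queue=[2,3,6]; order=5,1
step 3: dequeue 2; queue=[3,6,0,4]; order=5,1,2
step 4: dequeue 3; queue=[6,0,4]; order=5,1,2,3
step 5: dequeue 6; queue=[0,4]; order=5,1,2,3,6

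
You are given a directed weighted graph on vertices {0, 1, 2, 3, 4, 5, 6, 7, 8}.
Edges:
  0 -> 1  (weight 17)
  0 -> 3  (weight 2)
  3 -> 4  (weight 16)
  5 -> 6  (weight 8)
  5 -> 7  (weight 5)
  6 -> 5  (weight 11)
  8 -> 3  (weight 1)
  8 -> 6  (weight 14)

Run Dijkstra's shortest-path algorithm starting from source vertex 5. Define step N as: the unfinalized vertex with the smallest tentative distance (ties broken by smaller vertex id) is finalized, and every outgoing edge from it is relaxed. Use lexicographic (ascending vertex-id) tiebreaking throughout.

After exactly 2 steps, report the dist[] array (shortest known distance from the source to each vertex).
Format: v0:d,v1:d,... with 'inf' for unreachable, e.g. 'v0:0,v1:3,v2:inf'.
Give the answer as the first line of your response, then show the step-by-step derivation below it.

v0:inf,v1:inf,v2:inf,v3:inf,v4:inf,v5:0,v6:8,v7:5,v8:inf

step 1: dist = v0:inf,v1:inf,v2:inf,v3:inf,v4:inf,v5:0,v6:8,v7:5,v8:inf
step 2: dist = v0:inf,v1:inf,v2:inf,v3:inf,v4:inf,v5:0,v6:8,v7:5,v8:inf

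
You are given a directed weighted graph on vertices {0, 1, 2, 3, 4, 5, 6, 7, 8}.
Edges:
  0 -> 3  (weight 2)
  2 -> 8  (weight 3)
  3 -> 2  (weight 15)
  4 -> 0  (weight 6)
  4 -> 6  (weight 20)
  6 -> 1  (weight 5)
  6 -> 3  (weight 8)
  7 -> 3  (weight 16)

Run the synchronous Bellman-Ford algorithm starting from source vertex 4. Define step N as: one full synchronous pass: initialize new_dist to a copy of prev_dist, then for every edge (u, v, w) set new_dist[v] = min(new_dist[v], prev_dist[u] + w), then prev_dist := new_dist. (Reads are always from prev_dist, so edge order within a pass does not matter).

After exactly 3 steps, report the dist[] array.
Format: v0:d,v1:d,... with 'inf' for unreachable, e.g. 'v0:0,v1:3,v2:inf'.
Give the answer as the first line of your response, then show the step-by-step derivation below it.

v0:6,v1:25,v2:23,v3:8,v4:0,v5:inf,v6:20,v7:inf,v8:inf

step 1: dist = v0:6,v1:inf,v2:inf,v3:inf,v4:0,v5:inf,v6:20,v7:inf,v8:inf
step 2: dist = v0:6,v1:25,v2:inf,v3:8,v4:0,v5:inf,v6:20,v7:inf,v8:inf
step 3: dist = v0:6,v1:25,v2:23,v3:8,v4:0,v5:inf,v6:20,v7:inf,v8:inf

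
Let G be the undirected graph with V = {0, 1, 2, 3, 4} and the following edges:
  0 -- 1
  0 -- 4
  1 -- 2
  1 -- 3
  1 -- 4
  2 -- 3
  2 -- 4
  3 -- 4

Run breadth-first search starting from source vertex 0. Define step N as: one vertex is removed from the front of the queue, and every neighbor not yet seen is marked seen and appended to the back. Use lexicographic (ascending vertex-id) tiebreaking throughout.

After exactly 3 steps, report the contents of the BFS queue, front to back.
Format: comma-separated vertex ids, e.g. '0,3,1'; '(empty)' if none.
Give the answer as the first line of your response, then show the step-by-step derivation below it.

2,3

step 1: dequeue 0; queue=[1,4]; order=0
step 2: dequeue 1; queue=[4,2,3]; order=0,1
step 3: dequeue 4; queue=[2,3]; order=0,1,4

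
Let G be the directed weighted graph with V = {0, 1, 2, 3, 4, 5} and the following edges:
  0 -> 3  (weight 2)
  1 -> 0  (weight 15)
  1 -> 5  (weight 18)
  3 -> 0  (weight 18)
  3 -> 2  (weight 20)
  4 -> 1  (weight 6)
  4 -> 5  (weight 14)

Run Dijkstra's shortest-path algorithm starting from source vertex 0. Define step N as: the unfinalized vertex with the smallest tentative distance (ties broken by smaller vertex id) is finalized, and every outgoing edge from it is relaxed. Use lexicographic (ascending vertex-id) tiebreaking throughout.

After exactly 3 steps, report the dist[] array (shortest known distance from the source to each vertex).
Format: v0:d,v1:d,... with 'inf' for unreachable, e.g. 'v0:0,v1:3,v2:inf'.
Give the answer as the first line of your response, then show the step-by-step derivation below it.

v0:0,v1:inf,v2:22,v3:2,v4:inf,v5:inf

step 1: dist = v0:0,v1:inf,v2:inf,v3:2,v4:inf,v5:inf
step 2: dist = v0:0,v1:inf,v2:22,v3:2,v4:inf,v5:inf
step 3: dist = v0:0,v1:inf,v2:22,v3:2,v4:inf,v5:inf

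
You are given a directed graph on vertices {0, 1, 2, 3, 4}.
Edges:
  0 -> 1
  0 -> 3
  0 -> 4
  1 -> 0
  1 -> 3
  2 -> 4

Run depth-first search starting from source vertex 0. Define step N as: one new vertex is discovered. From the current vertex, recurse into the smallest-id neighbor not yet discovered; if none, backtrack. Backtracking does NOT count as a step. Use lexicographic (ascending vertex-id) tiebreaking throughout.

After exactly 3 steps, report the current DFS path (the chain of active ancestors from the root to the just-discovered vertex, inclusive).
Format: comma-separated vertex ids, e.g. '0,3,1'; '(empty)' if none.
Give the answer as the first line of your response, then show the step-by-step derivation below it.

0,1,3

step 1: discover 0; path=0; order=0
step 2: discover 1; path=0>1; order=0,1
step 3: discover 3; path=0>1>3; order=0,1,3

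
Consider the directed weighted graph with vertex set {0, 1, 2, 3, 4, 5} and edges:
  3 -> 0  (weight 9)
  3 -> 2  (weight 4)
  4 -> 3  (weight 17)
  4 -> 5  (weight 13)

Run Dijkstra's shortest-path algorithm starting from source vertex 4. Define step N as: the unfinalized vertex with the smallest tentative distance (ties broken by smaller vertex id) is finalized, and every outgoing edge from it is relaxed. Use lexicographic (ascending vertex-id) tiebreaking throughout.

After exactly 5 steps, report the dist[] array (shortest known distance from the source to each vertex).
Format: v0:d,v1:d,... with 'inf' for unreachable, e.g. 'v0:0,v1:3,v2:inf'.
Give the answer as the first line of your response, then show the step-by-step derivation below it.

v0:26,v1:inf,v2:21,v3:17,v4:0,v5:13

step 1: dist = v0:inf,v1:inf,v2:inf,v3:17,v4:0,v5:13
step 2: dist = v0:inf,v1:inf,v2:inf,v3:17,v4:0,v5:13
step 3: dist = v0:26,v1:inf,v2:21,v3:17,v4:0,v5:13
step 4: dist = v0:26,v1:inf,v2:21,v3:17,v4:0,v5:13
step 5: dist = v0:26,v1:inf,v2:21,v3:17,v4:0,v5:13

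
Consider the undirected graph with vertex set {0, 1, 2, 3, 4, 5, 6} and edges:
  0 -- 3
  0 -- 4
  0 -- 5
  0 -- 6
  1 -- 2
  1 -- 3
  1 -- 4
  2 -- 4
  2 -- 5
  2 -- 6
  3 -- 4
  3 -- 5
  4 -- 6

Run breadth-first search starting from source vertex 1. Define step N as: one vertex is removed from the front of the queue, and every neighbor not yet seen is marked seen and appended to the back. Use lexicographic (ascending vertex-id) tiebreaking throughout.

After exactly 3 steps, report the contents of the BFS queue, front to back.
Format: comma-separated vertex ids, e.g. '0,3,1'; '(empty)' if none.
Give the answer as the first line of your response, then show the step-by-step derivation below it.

4,5,6,0

step 1: dequeue 1; queue=[2,3,4]; order=1
step 2: dequeue 2; queue=[3,4,5,6]; order=1,2
step 3: dequeue 3; queue=[4,5,6,0]; order=1,2,3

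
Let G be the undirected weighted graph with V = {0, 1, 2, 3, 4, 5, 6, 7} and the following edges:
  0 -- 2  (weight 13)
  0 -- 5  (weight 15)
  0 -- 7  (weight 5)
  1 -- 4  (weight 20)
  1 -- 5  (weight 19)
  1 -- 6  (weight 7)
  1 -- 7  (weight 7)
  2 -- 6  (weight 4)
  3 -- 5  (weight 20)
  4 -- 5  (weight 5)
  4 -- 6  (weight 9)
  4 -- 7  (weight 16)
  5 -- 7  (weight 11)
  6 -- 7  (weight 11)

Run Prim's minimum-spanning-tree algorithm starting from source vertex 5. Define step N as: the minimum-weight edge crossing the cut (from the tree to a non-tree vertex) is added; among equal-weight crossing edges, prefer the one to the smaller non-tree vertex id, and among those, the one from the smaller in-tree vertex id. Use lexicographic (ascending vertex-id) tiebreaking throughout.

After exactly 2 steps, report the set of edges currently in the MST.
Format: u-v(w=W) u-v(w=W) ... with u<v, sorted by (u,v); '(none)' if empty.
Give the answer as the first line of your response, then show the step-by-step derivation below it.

4-5(w=5) 4-6(w=9)

step 1: add edge 4-5 (w=5); MST = {4-5(w=5)}
step 2: add edge 4-6 (w=9); MST = {4-5(w=5) 4-6(w=9)}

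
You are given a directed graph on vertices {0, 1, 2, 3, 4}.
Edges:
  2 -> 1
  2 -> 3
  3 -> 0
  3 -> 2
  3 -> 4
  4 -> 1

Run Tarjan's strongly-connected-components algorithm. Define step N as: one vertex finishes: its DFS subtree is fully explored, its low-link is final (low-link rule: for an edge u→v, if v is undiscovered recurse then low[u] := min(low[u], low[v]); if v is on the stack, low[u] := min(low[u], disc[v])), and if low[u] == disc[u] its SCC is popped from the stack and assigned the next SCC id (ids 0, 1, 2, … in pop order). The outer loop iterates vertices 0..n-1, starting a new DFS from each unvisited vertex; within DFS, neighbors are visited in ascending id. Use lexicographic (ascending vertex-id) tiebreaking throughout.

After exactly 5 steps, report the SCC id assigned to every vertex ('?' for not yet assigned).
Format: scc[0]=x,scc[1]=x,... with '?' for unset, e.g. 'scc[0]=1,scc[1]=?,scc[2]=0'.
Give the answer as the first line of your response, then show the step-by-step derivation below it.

scc[0]=0,scc[1]=1,scc[2]=3,scc[3]=3,scc[4]=2

step 1: low=(low[0]=0,low[1]=?,low[2]=?,low[3]=?,low[4]=?); scc=(scc[0]=0,scc[1]=?,scc[2]=?,scc[3]=?,scc[4]=?)
step 2: low=(low[0]=0,low[1]=1,low[2]=?,low[3]=?,low[4]=?); scc=(scc[0]=0,scc[1]=1,scc[2]=?,scc[3]=?,scc[4]=?)
step 3: low=(low[0]=0,low[1]=1,low[2]=2,low[3]=2,low[4]=4); scc=(scc[0]=0,scc[1]=1,scc[2]=?,scc[3]=?,scc[4]=2)
step 4: low=(low[0]=0,low[1]=1,low[2]=2,low[3]=2,low[4]=4); scc=(scc[0]=0,scc[1]=1,scc[2]=?,scc[3]=?,scc[4]=2)
step 5: low=(low[0]=0,low[1]=1,low[2]=2,low[3]=2,low[4]=4); scc=(scc[0]=0,scc[1]=1,scc[2]=3,scc[3]=3,scc[4]=2)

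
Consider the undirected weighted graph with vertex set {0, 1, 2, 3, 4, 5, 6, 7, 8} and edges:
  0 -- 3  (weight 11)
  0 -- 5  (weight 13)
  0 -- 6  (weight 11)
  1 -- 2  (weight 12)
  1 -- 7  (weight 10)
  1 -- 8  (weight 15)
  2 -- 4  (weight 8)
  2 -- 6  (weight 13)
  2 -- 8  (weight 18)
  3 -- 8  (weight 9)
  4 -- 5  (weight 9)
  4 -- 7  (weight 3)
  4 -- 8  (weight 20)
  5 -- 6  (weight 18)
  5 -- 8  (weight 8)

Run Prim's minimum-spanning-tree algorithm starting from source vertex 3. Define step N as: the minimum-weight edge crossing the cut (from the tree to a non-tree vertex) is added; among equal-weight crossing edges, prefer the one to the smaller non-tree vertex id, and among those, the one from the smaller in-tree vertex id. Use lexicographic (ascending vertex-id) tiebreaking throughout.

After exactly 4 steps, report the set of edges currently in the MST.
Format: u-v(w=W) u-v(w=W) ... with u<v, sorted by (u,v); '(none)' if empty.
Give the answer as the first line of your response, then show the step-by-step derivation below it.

3-8(w=9) 4-5(w=9) 4-7(w=3) 5-8(w=8)

step 1: add edge 3-8 (w=9); MST = {3-8(w=9)}
step 2: add edge 5-8 (w=8); MST = {3-8(w=9) 5-8(w=8)}
step 3: add edge 4-5 (w=9); MST = {3-8(w=9) 4-5(w=9) 5-8(w=8)}
step 4: add edge 4-7 (w=3); MST = {3-8(w=9) 4-5(w=9) 4-7(w=3) 5-8(w=8)}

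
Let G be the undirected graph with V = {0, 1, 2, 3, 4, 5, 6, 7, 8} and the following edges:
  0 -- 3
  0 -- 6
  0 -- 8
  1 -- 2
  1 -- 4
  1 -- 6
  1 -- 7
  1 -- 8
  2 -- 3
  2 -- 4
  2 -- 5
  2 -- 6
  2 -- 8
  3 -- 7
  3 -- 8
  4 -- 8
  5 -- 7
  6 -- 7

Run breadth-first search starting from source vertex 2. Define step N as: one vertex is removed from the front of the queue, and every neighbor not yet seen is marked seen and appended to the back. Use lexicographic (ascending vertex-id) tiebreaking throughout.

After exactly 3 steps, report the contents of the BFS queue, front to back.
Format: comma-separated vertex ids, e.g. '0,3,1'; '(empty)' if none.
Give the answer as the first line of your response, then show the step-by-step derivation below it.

4,5,6,8,7,0

step 1: dequeue 2; queue=[1,3,4,5,6,8]; order=2
step 2: dequeue 1; queue=[3,4,5,6,8,7]; order=2,1
step 3: dequeue 3; queue=[4,5,6,8,7,0]; order=2,1,3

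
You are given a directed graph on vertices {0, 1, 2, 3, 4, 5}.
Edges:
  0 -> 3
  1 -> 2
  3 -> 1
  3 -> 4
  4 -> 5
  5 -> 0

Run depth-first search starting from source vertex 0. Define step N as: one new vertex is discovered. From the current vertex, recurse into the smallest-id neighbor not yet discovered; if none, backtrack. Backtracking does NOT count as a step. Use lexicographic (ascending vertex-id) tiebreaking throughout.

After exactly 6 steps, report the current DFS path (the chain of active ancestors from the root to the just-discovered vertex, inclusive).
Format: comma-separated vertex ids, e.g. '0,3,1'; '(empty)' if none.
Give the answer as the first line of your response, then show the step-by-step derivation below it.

0,3,4,5

step 1: discover 0; path=0; order=0
step 2: discover 3; path=0>3; order=0,3
step 3: discover 1; path=0>3>1; order=0,3,1
step 4: discover 2; path=0>3>1>2; order=0,3,1,2
step 5: discover 4; path=0>3>4; order=0,3,1,2,4
step 6: discover 5; path=0>3>4>5; order=0,3,1,2,4,5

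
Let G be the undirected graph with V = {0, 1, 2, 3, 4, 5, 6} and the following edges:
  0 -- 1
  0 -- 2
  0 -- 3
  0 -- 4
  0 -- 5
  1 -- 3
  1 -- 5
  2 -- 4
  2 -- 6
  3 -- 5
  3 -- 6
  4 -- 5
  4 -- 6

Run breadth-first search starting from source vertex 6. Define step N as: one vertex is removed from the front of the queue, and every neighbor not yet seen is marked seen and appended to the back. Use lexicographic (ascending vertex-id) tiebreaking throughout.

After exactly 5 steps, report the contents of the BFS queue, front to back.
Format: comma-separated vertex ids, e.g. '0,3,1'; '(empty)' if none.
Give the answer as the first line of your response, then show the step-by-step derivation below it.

1,5

step 1: dequeue 6; queue=[2,3,4]; order=6
step 2: dequeue 2; queue=[3,4,0]; order=6,2
step 3: dequeue 3; queue=[4,0,1,5]; order=6,2,3
step 4: dequeue 4; queue=[0,1,5]; order=6,2,3,4
step 5: dequeue 0; queue=[1,5]; order=6,2,3,4,0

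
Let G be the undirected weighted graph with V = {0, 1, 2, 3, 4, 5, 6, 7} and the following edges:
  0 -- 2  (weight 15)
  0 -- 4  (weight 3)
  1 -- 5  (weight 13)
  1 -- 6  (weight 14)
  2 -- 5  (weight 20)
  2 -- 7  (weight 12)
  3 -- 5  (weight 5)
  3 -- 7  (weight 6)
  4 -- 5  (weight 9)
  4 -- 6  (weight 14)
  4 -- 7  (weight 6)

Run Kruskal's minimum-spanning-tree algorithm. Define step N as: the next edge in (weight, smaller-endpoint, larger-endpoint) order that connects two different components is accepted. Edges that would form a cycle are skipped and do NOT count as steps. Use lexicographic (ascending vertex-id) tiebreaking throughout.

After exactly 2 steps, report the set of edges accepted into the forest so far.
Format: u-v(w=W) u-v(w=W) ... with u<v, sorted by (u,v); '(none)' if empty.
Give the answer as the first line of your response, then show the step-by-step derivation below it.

0-4(w=3) 3-5(w=5)

step 1: add edge 0-4 (w=3); MST = {0-4(w=3)}
step 2: add edge 3-5 (w=5); MST = {0-4(w=3) 3-5(w=5)}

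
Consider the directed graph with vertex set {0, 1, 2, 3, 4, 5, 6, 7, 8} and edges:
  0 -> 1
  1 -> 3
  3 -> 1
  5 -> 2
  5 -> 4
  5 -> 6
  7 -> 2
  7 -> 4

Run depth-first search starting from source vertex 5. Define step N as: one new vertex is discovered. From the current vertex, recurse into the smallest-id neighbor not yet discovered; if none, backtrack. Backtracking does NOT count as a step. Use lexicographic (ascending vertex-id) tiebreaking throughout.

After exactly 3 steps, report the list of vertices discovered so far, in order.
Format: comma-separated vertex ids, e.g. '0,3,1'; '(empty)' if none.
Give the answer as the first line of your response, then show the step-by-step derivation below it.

5,2,4

step 1: discover 5; path=5; order=5
step 2: discover 2; path=5>2; order=5,2
step 3: discover 4; path=5>4; order=5,2,4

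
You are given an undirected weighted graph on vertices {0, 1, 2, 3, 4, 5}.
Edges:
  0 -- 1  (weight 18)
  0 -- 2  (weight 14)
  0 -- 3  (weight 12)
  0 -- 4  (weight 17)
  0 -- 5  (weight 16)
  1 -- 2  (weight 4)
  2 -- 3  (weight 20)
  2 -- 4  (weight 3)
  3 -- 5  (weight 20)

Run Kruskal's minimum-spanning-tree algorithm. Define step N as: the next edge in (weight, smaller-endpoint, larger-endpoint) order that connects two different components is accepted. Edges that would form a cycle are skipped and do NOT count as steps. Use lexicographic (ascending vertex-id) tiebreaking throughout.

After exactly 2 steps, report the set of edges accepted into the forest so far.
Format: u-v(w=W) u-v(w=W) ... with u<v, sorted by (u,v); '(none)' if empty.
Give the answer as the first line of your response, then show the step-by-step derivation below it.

1-2(w=4) 2-4(w=3)

step 1: add edge 2-4 (w=3); MST = {2-4(w=3)}
step 2: add edge 1-2 (w=4); MST = {1-2(w=4) 2-4(w=3)}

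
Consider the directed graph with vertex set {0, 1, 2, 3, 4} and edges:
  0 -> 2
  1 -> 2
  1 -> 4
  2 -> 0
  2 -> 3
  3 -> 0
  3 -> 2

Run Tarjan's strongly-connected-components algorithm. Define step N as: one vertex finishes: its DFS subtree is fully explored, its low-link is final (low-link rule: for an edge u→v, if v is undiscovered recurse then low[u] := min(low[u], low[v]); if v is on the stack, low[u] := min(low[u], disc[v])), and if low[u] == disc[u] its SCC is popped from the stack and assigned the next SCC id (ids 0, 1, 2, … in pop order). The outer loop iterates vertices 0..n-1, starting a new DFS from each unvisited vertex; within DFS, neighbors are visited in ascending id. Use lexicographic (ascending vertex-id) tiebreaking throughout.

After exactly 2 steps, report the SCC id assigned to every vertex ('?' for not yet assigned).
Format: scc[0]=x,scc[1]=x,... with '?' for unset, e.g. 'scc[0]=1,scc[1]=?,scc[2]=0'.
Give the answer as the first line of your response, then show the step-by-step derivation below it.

scc[0]=?,scc[1]=?,scc[2]=?,scc[3]=?,scc[4]=?

step 1: low=(low[0]=0,low[1]=?,low[2]=0,low[3]=0,low[4]=?); scc=(scc[0]=?,scc[1]=?,scc[2]=?,scc[3]=?,scc[4]=?)
step 2: low=(low[0]=0,low[1]=?,low[2]=0,low[3]=0,low[4]=?); scc=(scc[0]=?,scc[1]=?,scc[2]=?,scc[3]=?,scc[4]=?)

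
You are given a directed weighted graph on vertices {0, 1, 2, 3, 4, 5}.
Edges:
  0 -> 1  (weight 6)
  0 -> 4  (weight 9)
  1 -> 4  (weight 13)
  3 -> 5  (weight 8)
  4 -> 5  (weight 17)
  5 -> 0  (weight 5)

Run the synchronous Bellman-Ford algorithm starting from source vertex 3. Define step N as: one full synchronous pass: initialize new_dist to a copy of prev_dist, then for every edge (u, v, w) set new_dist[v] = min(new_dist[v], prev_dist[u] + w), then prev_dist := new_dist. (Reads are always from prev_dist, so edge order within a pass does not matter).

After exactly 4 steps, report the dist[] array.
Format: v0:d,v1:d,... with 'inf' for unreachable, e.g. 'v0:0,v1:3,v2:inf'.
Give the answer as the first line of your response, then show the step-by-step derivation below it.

v0:13,v1:19,v2:inf,v3:0,v4:22,v5:8

step 1: dist = v0:inf,v1:inf,v2:inf,v3:0,v4:inf,v5:8
step 2: dist = v0:13,v1:inf,v2:inf,v3:0,v4:inf,v5:8
step 3: dist = v0:13,v1:19,v2:inf,v3:0,v4:22,v5:8
step 4: dist = v0:13,v1:19,v2:inf,v3:0,v4:22,v5:8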